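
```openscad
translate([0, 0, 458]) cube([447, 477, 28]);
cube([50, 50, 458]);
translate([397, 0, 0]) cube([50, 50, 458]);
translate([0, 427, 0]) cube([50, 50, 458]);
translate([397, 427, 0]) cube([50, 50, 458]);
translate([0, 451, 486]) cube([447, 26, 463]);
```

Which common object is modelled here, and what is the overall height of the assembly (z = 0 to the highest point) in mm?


A chair. The overall height is 949 mm.

A slab on four corner posts with a tall panel at the back — a chair. The seat slab sits at z = 458 with thickness 28, and the 463 mm backrest starts at the seat top, so the overall height is 458 + 28 + 463 = 949 mm.


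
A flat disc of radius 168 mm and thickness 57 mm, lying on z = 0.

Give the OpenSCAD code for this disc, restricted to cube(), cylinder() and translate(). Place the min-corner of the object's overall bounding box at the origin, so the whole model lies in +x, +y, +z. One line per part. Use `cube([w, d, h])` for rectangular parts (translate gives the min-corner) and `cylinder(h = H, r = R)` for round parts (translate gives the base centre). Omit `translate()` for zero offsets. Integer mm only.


translate([168, 168, 0]) cylinder(h = 57, r = 168);


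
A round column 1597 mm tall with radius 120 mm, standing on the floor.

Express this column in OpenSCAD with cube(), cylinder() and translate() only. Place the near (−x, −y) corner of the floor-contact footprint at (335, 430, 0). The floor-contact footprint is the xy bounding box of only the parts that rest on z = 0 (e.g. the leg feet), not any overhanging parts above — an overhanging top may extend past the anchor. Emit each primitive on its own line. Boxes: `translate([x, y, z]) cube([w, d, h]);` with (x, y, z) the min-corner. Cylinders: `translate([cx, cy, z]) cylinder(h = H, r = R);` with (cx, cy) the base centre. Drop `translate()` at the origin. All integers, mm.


translate([455, 550, 0]) cylinder(h = 1597, r = 120);


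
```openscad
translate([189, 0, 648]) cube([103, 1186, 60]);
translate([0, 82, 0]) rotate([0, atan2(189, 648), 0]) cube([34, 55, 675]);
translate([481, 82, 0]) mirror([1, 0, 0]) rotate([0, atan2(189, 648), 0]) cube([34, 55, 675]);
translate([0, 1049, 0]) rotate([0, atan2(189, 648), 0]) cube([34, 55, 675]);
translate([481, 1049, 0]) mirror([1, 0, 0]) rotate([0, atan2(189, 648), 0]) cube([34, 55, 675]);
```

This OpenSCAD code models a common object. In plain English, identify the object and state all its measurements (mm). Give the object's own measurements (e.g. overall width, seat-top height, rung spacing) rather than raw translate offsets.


A sawhorse. A 103×1186×60 mm beam (x, y, z) sits on two A-frame leg pairs. Each pair is two raked legs of 34×55 mm section (55 mm along y) splaying symmetrically in x. Each leg rises 648 mm vertically over 189 mm of horizontal reach and is 675 mm long along its own axis. Every leg's outer bottom edge rests on the floor and its outer top edge meets a bottom edge of the beam — the left legs (tilting toward +x) meet the beam's −x bottom edge, the right legs (their mirror images, tilting toward −x) meet its +x bottom edge — so the leg tops tuck under the beam, the beam's underside is 648 mm above the floor, and the feet are 481 mm apart outside-to-outside with the beam centred between them. The two leg pairs are set in 82 mm from either end of the beam.


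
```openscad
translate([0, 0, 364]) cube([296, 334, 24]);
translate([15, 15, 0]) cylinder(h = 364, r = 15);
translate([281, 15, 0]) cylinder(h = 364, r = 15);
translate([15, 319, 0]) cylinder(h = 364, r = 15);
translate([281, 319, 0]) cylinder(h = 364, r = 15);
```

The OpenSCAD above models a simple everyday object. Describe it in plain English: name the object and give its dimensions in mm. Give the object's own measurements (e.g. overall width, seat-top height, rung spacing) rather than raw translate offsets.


A four-legged stool. The seat is a 296×334×24 mm slab whose top surface is at z = 388 mm; four round legs, each 30 mm in diameter, run from the floor (z = 0) to the underside of the seat, each leg's axis is inset half a diameter from the nearest pair of seat edges (so the leg's bounding box is flush with the corner).


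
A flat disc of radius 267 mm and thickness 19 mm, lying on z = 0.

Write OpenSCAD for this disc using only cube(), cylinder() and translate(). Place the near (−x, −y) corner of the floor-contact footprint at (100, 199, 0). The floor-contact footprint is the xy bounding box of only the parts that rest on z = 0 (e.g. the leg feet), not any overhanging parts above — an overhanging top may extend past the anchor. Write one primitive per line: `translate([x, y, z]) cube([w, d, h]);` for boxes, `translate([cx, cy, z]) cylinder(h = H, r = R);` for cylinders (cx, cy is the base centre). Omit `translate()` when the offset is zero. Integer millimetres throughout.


translate([367, 466, 0]) cylinder(h = 19, r = 267);


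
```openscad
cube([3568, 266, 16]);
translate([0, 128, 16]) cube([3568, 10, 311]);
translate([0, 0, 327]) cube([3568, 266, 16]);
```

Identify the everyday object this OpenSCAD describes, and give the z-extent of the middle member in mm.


An I-beam. The web height is 311 mm.

Two wide flanges with a thin centred web — an I-beam. Overall 343 mm minus two 16 mm flanges gives a web of 343 − 2·16 = 311 mm.


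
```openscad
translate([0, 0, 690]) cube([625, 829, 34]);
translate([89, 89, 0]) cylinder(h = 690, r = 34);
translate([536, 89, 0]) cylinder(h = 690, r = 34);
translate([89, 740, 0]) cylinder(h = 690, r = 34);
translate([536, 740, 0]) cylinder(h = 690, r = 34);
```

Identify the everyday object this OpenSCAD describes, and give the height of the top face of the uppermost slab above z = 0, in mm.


A table. The table height is 724 mm.

A 625×829×34 slab sits at z = 690 on four Ø68 mm round legs — a table. The top surface is at 690 + 34 = 724 mm.


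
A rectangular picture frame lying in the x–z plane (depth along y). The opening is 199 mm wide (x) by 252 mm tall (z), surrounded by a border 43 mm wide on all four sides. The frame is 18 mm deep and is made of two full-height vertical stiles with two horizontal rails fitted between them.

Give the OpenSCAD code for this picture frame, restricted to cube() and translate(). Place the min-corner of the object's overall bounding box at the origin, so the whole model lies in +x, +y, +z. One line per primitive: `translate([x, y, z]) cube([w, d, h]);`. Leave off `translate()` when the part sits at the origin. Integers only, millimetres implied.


cube([43, 18, 338]);
translate([242, 0, 0]) cube([43, 18, 338]);
translate([43, 0, 0]) cube([199, 18, 43]);
translate([43, 0, 295]) cube([199, 18, 43]);


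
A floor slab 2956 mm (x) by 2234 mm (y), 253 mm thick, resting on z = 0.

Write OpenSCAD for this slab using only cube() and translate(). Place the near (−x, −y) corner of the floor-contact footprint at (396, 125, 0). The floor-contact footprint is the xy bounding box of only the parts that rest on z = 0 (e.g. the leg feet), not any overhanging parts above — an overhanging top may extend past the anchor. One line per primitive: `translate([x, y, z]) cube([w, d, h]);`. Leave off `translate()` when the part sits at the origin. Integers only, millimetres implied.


translate([396, 125, 0]) cube([2956, 2234, 253]);


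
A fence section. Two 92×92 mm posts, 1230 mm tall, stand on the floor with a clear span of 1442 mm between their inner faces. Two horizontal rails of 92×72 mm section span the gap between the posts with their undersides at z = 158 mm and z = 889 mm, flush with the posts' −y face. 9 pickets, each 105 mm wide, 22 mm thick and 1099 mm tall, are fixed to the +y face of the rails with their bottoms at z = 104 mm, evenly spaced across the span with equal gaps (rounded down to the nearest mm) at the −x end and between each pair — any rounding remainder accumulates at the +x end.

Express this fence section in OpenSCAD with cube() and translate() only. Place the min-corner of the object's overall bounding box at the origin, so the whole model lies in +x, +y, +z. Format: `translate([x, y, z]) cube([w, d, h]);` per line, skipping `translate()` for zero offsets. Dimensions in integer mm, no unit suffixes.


cube([92, 92, 1230]);
translate([1534, 0, 0]) cube([92, 92, 1230]);
translate([92, 0, 158]) cube([1442, 92, 72]);
translate([92, 0, 889]) cube([1442, 92, 72]);
translate([141, 92, 104]) cube([105, 22, 1099]);
translate([295, 92, 104]) cube([105, 22, 1099]);
translate([449, 92, 104]) cube([105, 22, 1099]);
translate([603, 92, 104]) cube([105, 22, 1099]);
translate([757, 92, 104]) cube([105, 22, 1099]);
translate([911, 92, 104]) cube([105, 22, 1099]);
translate([1065, 92, 104]) cube([105, 22, 1099]);
translate([1219, 92, 104]) cube([105, 22, 1099]);
translate([1373, 92, 104]) cube([105, 22, 1099]);


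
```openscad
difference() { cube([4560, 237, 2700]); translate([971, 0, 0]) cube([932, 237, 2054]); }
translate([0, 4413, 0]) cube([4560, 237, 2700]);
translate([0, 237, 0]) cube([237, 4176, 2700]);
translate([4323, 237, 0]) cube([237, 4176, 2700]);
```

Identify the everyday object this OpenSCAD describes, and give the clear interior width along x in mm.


A single room. The interior width is 4086 mm.

Four walls enclosing a rectangle with a door in the front wall — a room. Outside width 4560 minus two 237 mm walls gives 4086 mm.


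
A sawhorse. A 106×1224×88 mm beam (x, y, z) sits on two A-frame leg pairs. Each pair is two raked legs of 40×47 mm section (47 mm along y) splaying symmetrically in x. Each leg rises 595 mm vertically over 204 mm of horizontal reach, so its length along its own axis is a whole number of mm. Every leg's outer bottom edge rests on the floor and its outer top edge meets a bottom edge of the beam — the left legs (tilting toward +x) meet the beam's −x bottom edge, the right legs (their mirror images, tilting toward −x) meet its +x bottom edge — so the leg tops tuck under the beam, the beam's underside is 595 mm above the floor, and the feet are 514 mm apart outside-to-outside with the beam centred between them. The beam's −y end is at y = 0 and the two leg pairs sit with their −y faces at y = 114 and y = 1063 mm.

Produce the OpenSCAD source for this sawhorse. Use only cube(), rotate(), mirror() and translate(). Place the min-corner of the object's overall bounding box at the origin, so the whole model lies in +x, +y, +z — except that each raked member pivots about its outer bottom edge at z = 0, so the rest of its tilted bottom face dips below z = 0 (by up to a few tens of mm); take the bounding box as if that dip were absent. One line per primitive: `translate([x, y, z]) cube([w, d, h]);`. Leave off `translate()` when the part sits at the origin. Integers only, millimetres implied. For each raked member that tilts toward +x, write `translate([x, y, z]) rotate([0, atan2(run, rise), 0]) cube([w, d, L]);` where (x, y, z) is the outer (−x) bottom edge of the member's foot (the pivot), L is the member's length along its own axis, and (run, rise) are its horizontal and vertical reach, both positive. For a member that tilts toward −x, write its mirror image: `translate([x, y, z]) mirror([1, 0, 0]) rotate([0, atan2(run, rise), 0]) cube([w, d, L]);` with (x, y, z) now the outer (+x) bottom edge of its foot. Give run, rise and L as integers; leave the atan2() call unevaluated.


translate([204, 0, 595]) cube([106, 1224, 88]);
translate([0, 114, 0]) rotate([0, atan2(204, 595), 0]) cube([40, 47, 629]);
translate([514, 114, 0]) mirror([1, 0, 0]) rotate([0, atan2(204, 595), 0]) cube([40, 47, 629]);
translate([0, 1063, 0]) rotate([0, atan2(204, 595), 0]) cube([40, 47, 629]);
translate([514, 1063, 0]) mirror([1, 0, 0]) rotate([0, atan2(204, 595), 0]) cube([40, 47, 629]);


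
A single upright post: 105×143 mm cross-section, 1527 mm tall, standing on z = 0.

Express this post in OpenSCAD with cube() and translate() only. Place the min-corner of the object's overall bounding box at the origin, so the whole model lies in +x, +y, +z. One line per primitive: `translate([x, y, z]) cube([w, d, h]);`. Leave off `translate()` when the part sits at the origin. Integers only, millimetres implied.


cube([105, 143, 1527]);


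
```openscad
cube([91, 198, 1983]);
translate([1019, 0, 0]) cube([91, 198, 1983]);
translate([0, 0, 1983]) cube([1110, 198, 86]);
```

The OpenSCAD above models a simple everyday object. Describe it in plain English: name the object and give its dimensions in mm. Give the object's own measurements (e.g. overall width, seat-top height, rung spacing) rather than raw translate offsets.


A door frame. The clear opening is 928 mm wide and 1983 mm high. Two 91 mm wide jambs, 198 mm deep, stand either side of the opening from the floor to the top of the opening. A 86 mm thick head sits across the top of both jambs, spanning the full outside width of the frame.


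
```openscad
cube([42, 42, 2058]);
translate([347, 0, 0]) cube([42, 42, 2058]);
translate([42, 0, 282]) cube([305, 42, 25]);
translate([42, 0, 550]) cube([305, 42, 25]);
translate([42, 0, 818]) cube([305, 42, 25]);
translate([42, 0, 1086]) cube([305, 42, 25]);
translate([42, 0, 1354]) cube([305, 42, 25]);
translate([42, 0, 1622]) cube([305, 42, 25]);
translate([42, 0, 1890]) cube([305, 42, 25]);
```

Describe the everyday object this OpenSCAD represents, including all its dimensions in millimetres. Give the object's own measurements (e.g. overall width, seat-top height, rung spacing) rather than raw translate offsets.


A straight ladder. Two 42×42 mm vertical rails, 2058 mm tall, stand 389 mm apart (outside-to-outside) with their front faces coplanar on the −y side. 7 rungs, each 42 mm deep and 25 mm tall, span between the inner faces of the rails, front faces flush with the rails. The lowest rung's underside is at z = 282 mm and rungs are spaced 268 mm apart (underside to underside).


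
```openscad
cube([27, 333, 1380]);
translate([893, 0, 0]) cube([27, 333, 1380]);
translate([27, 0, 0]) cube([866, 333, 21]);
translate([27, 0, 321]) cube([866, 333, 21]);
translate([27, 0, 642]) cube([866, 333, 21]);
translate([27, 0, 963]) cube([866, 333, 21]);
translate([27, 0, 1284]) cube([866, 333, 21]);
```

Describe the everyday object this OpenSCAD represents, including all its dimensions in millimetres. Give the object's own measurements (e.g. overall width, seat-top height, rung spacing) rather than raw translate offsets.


An open bookshelf. Two side panels, each 27 mm thick, 333 mm deep and 1380 mm tall, stand 920 mm apart (outside-to-outside). Between them sit 5 shelves, each 21 mm thick and 333 mm deep, spanning the full gap between the sides. The bottom shelf rests on the floor (its underside at z = 0) and the clear gap between one shelf's top and the next shelf's underside is 300 mm.


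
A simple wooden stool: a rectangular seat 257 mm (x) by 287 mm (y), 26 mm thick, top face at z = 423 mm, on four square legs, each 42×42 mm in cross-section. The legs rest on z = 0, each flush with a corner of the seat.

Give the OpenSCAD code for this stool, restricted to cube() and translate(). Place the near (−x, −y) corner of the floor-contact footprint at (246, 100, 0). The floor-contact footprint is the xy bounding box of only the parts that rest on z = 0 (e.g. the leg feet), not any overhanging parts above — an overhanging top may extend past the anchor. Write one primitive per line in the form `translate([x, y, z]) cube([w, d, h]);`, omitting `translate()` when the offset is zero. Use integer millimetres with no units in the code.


translate([246, 100, 397]) cube([257, 287, 26]);
translate([246, 100, 0]) cube([42, 42, 397]);
translate([461, 100, 0]) cube([42, 42, 397]);
translate([246, 345, 0]) cube([42, 42, 397]);
translate([461, 345, 0]) cube([42, 42, 397]);


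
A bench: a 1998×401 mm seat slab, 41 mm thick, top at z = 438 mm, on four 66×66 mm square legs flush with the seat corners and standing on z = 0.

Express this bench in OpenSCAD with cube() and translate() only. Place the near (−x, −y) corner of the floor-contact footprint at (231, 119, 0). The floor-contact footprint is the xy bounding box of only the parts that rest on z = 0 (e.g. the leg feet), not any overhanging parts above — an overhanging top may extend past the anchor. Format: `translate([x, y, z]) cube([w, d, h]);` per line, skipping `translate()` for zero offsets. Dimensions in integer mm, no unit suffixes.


translate([231, 119, 397]) cube([1998, 401, 41]);
translate([231, 119, 0]) cube([66, 66, 397]);
translate([231, 454, 0]) cube([66, 66, 397]);
translate([2163, 119, 0]) cube([66, 66, 397]);
translate([2163, 454, 0]) cube([66, 66, 397]);


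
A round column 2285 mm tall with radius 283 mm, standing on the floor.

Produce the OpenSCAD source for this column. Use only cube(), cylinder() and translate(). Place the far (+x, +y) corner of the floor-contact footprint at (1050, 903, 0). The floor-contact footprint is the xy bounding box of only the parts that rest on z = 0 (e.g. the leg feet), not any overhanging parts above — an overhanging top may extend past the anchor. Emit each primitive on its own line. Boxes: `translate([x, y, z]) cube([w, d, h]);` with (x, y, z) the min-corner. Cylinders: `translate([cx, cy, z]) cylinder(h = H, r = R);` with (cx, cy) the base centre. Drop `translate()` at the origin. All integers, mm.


translate([767, 620, 0]) cylinder(h = 2285, r = 283);


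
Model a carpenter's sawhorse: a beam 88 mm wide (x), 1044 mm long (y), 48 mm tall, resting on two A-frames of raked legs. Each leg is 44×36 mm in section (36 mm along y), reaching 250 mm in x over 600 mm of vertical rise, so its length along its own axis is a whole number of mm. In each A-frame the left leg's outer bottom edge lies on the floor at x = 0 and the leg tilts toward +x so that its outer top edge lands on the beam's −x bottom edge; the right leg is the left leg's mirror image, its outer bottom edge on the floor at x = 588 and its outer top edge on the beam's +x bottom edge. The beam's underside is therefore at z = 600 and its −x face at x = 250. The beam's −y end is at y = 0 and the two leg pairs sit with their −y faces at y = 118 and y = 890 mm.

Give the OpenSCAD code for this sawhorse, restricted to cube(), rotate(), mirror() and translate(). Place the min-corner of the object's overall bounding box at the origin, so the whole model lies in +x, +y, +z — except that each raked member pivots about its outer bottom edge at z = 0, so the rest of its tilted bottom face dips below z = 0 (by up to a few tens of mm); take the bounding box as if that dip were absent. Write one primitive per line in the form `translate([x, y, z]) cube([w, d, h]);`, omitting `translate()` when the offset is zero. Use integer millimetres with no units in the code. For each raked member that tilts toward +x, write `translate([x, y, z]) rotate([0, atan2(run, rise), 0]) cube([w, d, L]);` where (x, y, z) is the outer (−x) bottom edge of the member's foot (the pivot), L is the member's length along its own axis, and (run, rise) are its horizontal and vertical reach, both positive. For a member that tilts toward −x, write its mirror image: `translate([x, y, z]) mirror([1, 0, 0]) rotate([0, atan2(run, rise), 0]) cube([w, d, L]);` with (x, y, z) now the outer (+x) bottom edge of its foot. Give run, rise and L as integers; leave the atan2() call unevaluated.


translate([250, 0, 600]) cube([88, 1044, 48]);
translate([0, 118, 0]) rotate([0, atan2(250, 600), 0]) cube([44, 36, 650]);
translate([588, 118, 0]) mirror([1, 0, 0]) rotate([0, atan2(250, 600), 0]) cube([44, 36, 650]);
translate([0, 890, 0]) rotate([0, atan2(250, 600), 0]) cube([44, 36, 650]);
translate([588, 890, 0]) mirror([1, 0, 0]) rotate([0, atan2(250, 600), 0]) cube([44, 36, 650]);


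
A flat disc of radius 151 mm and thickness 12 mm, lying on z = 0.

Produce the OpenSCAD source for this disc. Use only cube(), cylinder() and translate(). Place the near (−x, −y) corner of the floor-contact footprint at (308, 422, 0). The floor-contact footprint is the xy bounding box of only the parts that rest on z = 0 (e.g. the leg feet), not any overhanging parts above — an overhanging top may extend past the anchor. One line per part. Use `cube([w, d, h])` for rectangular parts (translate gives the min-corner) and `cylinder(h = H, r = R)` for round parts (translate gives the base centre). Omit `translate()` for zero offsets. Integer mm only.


translate([459, 573, 0]) cylinder(h = 12, r = 151);


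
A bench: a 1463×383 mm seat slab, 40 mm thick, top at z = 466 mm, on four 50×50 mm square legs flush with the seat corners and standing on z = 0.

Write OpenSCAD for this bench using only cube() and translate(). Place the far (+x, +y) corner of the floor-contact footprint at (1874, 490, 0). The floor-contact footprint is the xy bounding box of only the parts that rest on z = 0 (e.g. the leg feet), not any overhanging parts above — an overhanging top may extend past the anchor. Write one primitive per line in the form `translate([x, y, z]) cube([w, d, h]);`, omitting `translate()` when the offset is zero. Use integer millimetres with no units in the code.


translate([411, 107, 426]) cube([1463, 383, 40]);
translate([411, 107, 0]) cube([50, 50, 426]);
translate([411, 440, 0]) cube([50, 50, 426]);
translate([1824, 107, 0]) cube([50, 50, 426]);
translate([1824, 440, 0]) cube([50, 50, 426]);


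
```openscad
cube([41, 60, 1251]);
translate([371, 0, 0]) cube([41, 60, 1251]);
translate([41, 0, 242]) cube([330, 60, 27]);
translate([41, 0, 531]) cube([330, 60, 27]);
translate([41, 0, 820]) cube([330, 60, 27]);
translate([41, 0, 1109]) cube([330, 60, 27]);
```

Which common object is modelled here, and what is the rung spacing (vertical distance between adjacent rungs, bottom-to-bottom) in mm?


A ladder. The rung spacing is 289 mm.

Two tall 41×60 posts with 4 short bars between them — a ladder. Adjacent rungs sit at z = 242 and z = 531, so the spacing is 531 − 242 = 289 mm.


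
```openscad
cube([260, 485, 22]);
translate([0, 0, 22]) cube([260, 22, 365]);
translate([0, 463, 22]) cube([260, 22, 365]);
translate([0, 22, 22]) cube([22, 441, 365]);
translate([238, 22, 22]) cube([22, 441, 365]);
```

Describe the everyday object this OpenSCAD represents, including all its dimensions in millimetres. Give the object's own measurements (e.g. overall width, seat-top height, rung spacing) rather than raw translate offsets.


An open-topped rectangular box: outside dimensions 260×485×387 mm, with a uniform wall and base thickness of 22 mm. The base is a full 260×485 slab on the floor; four walls sit on top of the base. The front and back walls (the −y and +y sides) span the full width; the two side walls fit between them.


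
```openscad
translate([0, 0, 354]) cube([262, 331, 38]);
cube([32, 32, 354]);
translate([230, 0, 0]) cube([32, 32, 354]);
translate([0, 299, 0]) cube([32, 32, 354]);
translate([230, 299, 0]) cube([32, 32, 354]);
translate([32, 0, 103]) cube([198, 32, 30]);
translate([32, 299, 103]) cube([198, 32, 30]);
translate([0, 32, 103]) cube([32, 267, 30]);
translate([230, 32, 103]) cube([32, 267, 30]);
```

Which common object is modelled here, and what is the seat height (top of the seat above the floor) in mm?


A stool. The seat height is 392 mm.

A 262×331×38 slab at z = 354 on four corner posts — a stool. The seat top is 354 + 38 = 392 mm.


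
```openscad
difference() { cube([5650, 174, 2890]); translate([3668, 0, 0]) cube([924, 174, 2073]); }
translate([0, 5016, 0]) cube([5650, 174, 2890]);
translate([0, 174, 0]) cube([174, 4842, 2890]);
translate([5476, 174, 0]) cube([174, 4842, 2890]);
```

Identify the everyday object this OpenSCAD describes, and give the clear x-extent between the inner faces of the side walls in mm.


A single room. The interior width is 5302 mm.

Four walls enclosing a rectangle with a door in the front wall — a room. Outside width 5650 minus two 174 mm walls gives 5302 mm.


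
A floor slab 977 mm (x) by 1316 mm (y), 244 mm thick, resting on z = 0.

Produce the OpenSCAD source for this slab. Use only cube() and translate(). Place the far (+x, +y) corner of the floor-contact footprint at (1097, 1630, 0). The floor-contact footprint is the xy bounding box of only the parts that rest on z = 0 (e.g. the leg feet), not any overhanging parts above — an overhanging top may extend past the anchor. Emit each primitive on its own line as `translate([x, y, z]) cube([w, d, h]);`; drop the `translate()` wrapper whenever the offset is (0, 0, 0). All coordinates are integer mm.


translate([120, 314, 0]) cube([977, 1316, 244]);


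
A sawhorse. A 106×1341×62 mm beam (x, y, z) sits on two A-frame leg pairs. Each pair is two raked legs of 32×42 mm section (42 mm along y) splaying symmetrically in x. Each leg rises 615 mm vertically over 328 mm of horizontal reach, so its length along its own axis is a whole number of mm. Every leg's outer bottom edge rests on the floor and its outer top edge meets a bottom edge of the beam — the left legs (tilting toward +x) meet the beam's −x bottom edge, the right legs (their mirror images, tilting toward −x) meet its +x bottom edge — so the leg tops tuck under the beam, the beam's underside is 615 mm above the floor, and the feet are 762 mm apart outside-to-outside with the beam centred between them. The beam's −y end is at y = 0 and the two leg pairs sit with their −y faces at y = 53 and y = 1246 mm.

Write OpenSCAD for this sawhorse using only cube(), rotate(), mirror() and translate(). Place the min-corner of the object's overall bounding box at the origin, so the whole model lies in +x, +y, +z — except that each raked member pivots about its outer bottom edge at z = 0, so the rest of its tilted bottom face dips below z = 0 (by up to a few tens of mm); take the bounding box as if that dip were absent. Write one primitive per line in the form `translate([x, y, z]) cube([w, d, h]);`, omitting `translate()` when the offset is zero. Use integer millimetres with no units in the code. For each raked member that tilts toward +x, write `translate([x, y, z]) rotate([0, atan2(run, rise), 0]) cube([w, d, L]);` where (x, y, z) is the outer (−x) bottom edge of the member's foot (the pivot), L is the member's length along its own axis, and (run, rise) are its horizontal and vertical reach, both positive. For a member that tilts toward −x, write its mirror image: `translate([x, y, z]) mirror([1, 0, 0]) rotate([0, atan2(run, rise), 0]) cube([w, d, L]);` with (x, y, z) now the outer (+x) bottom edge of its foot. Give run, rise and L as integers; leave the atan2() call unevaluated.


// leg length = √(328² + 615²) = 697
// right-leg outer foot x = 2·328 + 106 = 762
// beam min-corner = (328, 0, 615)
translate([328, 0, 615]) cube([106, 1341, 62]);
translate([0, 53, 0]) rotate([0, atan2(328, 615), 0]) cube([32, 42, 697]);
translate([762, 53, 0]) mirror([1, 0, 0]) rotate([0, atan2(328, 615), 0]) cube([32, 42, 697]);
translate([0, 1246, 0]) rotate([0, atan2(328, 615), 0]) cube([32, 42, 697]);
translate([762, 1246, 0]) mirror([1, 0, 0]) rotate([0, atan2(328, 615), 0]) cube([32, 42, 697]);


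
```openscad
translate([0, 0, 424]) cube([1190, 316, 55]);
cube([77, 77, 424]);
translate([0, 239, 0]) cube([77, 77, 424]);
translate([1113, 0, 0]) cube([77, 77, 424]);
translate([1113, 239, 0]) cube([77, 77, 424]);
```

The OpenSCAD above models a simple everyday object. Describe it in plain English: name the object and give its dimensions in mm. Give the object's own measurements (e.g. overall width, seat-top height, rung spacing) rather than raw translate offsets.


A long wooden bench with a 1190 mm (x) × 316 mm (y) seat, 55 mm thick, its top surface 479 mm above the floor. Four 77 mm square legs at the seat corners, flush with the edges, run from z = 0 to the seat underside.


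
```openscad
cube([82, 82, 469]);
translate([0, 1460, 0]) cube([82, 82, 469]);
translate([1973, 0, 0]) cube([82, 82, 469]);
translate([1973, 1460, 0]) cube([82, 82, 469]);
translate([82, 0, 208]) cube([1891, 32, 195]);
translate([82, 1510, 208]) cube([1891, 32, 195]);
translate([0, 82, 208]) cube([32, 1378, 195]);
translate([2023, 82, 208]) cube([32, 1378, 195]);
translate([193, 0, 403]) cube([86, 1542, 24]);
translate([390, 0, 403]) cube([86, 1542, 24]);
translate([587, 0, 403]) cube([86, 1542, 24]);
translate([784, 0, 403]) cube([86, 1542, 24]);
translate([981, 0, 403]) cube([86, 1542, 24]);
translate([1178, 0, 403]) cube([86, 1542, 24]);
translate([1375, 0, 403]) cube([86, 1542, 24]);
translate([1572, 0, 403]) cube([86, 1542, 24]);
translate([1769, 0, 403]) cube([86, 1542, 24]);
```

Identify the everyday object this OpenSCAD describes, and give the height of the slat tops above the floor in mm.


A bed frame. The slat-top height is 427 mm.

Four posts, four rails, and a row of slats — a bed frame. Slats sit on the rails at z = 208 + 195 = 403; with slat thickness 24, the top is 427 mm.


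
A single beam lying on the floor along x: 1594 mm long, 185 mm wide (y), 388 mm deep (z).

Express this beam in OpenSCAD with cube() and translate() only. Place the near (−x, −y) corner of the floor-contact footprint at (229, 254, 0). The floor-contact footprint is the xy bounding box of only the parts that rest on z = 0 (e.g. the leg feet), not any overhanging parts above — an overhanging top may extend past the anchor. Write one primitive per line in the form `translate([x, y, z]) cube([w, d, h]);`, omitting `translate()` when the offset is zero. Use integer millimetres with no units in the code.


translate([229, 254, 0]) cube([1594, 185, 388]);


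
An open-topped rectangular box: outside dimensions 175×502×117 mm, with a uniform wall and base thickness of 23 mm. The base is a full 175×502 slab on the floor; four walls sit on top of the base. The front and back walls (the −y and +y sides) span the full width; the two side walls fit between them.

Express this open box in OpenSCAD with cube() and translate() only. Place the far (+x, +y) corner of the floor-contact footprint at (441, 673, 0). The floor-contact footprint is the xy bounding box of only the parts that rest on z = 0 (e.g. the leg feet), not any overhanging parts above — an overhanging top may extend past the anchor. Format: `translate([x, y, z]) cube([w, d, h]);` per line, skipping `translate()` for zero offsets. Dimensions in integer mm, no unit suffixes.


translate([266, 171, 0]) cube([175, 502, 23]);
translate([266, 171, 23]) cube([175, 23, 94]);
translate([266, 650, 23]) cube([175, 23, 94]);
translate([266, 194, 23]) cube([23, 456, 94]);
translate([418, 194, 23]) cube([23, 456, 94]);


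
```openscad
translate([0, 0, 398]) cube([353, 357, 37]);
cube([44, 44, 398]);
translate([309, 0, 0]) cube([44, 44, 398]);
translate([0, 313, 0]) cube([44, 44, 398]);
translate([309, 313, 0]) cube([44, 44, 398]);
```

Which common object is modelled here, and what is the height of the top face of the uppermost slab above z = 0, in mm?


A stool. The seat height is 435 mm.

A 353×357×37 slab at z = 398 on four corner posts — a stool. The seat top is 398 + 37 = 435 mm.


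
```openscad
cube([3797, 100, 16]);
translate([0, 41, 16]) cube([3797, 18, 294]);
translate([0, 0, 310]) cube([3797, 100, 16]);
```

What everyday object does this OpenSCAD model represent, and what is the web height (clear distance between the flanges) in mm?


An I-beam. The web height is 294 mm.

Two wide flanges with a thin centred web — an I-beam. Overall 326 mm minus two 16 mm flanges gives a web of 326 − 2·16 = 294 mm.


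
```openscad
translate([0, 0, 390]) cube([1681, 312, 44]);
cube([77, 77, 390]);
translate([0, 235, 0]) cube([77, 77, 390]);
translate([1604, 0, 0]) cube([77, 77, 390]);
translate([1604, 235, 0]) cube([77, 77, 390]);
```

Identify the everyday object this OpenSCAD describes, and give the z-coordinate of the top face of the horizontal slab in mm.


A bench. The seat-top height is 434 mm.

A long slab on four corner posts — a bench. The slab sits at z = 390 with thickness 44, so the top is 390 + 44 = 434 mm.


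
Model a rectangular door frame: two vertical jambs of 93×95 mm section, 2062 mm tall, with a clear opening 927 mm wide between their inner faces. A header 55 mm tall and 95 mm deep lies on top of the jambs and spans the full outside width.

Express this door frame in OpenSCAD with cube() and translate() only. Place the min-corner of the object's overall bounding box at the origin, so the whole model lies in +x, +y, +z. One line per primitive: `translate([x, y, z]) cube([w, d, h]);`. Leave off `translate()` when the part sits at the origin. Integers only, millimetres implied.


cube([93, 95, 2062]);
translate([1020, 0, 0]) cube([93, 95, 2062]);
translate([0, 0, 2062]) cube([1113, 95, 55]);


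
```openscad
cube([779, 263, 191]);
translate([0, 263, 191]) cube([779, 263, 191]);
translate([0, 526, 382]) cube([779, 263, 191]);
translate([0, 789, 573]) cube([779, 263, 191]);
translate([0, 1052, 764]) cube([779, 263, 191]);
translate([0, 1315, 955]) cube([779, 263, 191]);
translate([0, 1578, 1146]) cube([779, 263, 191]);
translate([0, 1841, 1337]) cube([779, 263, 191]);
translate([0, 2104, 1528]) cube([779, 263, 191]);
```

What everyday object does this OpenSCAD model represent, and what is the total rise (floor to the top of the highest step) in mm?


A staircase. The total rise is 1719 mm.

9 identical blocks, each offset up and back from the previous — a staircase. Each step is 191 mm tall and there are 9 of them, so the total rise is 9 × 191 = 1719 mm.


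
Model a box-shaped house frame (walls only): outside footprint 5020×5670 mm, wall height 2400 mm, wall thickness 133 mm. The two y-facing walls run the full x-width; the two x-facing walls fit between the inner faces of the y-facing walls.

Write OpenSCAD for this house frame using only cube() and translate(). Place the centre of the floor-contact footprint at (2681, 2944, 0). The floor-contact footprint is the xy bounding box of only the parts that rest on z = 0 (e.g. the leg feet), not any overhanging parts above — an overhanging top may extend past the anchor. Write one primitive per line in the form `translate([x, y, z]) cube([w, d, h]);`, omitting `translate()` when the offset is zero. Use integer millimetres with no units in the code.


translate([171, 109, 0]) cube([5020, 133, 2400]);
translate([171, 5646, 0]) cube([5020, 133, 2400]);
translate([171, 242, 0]) cube([133, 5404, 2400]);
translate([5058, 242, 0]) cube([133, 5404, 2400]);


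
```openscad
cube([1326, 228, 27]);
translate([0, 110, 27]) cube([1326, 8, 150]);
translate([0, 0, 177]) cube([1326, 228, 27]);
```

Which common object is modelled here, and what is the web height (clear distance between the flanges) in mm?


An I-beam. The web height is 150 mm.

Two wide flanges with a thin centred web — an I-beam. Overall 204 mm minus two 27 mm flanges gives a web of 204 − 2·27 = 150 mm.


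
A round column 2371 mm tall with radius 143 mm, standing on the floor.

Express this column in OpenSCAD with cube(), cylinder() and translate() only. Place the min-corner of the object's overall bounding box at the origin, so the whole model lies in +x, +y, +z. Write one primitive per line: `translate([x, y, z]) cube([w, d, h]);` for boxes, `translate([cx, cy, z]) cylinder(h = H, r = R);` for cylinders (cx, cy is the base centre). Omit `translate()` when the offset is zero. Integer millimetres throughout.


translate([143, 143, 0]) cylinder(h = 2371, r = 143);


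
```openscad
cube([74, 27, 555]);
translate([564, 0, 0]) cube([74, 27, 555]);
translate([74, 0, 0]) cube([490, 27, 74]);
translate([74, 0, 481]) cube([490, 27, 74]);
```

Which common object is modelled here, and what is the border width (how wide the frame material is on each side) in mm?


A picture frame. The border width is 74 mm.

Four thin pieces enclosing a rectangular opening — a picture frame. The two full-height stiles are 555 mm tall; the top rail sits at z = 481 and is 74 mm tall, so the border above the opening is 555 − 481 = 74 mm, matching the stile x-width.


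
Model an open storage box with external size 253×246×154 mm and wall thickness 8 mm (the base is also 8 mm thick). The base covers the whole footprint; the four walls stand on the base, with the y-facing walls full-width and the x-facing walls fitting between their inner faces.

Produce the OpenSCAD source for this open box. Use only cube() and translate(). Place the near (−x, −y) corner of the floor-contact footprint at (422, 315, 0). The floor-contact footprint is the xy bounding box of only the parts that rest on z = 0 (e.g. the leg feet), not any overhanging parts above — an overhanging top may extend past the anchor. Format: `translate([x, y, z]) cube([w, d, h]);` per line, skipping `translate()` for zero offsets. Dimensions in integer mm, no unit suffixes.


translate([422, 315, 0]) cube([253, 246, 8]);
translate([422, 315, 8]) cube([253, 8, 146]);
translate([422, 553, 8]) cube([253, 8, 146]);
translate([422, 323, 8]) cube([8, 230, 146]);
translate([667, 323, 8]) cube([8, 230, 146]);


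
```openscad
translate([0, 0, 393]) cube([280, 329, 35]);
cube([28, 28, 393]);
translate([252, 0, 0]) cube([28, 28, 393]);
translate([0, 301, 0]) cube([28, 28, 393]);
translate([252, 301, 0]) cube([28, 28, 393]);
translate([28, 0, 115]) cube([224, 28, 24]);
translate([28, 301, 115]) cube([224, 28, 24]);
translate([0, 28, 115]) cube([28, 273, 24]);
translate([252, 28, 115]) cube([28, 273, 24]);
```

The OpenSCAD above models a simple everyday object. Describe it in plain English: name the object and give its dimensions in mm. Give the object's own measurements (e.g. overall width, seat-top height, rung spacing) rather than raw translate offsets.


A simple wooden stool: a rectangular seat 280 mm (x) by 329 mm (y), 35 mm thick, top face at z = 428 mm, on four square legs, each 28×28 mm in cross-section. The legs rest on z = 0, each flush with a corner of the seat. Four stretchers, 28 mm wide and 24 mm tall, connect adjacent legs with their undersides at z = 115 mm, each running between the inner faces of the legs it joins and aligned with the legs' outer faces on the other axis.


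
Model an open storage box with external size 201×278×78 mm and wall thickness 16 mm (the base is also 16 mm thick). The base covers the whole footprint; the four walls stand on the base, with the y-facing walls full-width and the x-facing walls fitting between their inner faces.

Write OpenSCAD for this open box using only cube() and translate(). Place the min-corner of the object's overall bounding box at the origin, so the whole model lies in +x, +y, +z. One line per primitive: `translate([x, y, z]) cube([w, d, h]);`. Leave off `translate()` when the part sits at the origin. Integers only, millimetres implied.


cube([201, 278, 16]);
translate([0, 0, 16]) cube([201, 16, 62]);
translate([0, 262, 16]) cube([201, 16, 62]);
translate([0, 16, 16]) cube([16, 246, 62]);
translate([185, 16, 16]) cube([16, 246, 62]);


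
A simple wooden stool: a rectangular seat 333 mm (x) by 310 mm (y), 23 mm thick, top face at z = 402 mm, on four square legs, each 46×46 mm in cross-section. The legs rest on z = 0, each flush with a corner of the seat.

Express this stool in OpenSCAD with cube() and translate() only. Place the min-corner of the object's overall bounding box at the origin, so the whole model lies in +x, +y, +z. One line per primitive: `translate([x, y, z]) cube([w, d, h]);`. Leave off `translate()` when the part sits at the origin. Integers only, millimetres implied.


translate([0, 0, 379]) cube([333, 310, 23]);
cube([46, 46, 379]);
translate([287, 0, 0]) cube([46, 46, 379]);
translate([0, 264, 0]) cube([46, 46, 379]);
translate([287, 264, 0]) cube([46, 46, 379]);


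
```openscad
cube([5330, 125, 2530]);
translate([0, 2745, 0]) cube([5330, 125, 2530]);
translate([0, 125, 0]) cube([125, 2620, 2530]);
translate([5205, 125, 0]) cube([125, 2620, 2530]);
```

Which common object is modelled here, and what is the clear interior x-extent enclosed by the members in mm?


A house (or room) frame. The interior width is 5080 mm.

Four 2530 mm walls enclosing a rectangle with no floor or roof — a room or house frame. Outside width is 5330 mm and wall thickness is 125 mm, so the interior width is 5330 − 2 × 125 = 5080 mm.
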